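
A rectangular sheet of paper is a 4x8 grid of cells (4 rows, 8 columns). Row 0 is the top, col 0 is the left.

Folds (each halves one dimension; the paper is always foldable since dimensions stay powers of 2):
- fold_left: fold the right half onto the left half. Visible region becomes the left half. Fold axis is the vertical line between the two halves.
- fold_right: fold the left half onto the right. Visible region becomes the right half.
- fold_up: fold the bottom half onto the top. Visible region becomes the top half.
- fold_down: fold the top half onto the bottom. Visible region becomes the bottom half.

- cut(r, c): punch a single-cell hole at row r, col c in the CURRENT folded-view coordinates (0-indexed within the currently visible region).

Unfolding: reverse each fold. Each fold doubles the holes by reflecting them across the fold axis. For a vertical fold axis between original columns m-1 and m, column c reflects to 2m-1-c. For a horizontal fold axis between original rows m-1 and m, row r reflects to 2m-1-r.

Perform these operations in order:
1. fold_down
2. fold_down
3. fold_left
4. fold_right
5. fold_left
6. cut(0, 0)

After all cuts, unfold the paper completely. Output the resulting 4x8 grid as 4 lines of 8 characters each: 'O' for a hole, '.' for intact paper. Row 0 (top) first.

Answer: OOOOOOOO
OOOOOOOO
OOOOOOOO
OOOOOOOO

Derivation:
Op 1 fold_down: fold axis h@2; visible region now rows[2,4) x cols[0,8) = 2x8
Op 2 fold_down: fold axis h@3; visible region now rows[3,4) x cols[0,8) = 1x8
Op 3 fold_left: fold axis v@4; visible region now rows[3,4) x cols[0,4) = 1x4
Op 4 fold_right: fold axis v@2; visible region now rows[3,4) x cols[2,4) = 1x2
Op 5 fold_left: fold axis v@3; visible region now rows[3,4) x cols[2,3) = 1x1
Op 6 cut(0, 0): punch at orig (3,2); cuts so far [(3, 2)]; region rows[3,4) x cols[2,3) = 1x1
Unfold 1 (reflect across v@3): 2 holes -> [(3, 2), (3, 3)]
Unfold 2 (reflect across v@2): 4 holes -> [(3, 0), (3, 1), (3, 2), (3, 3)]
Unfold 3 (reflect across v@4): 8 holes -> [(3, 0), (3, 1), (3, 2), (3, 3), (3, 4), (3, 5), (3, 6), (3, 7)]
Unfold 4 (reflect across h@3): 16 holes -> [(2, 0), (2, 1), (2, 2), (2, 3), (2, 4), (2, 5), (2, 6), (2, 7), (3, 0), (3, 1), (3, 2), (3, 3), (3, 4), (3, 5), (3, 6), (3, 7)]
Unfold 5 (reflect across h@2): 32 holes -> [(0, 0), (0, 1), (0, 2), (0, 3), (0, 4), (0, 5), (0, 6), (0, 7), (1, 0), (1, 1), (1, 2), (1, 3), (1, 4), (1, 5), (1, 6), (1, 7), (2, 0), (2, 1), (2, 2), (2, 3), (2, 4), (2, 5), (2, 6), (2, 7), (3, 0), (3, 1), (3, 2), (3, 3), (3, 4), (3, 5), (3, 6), (3, 7)]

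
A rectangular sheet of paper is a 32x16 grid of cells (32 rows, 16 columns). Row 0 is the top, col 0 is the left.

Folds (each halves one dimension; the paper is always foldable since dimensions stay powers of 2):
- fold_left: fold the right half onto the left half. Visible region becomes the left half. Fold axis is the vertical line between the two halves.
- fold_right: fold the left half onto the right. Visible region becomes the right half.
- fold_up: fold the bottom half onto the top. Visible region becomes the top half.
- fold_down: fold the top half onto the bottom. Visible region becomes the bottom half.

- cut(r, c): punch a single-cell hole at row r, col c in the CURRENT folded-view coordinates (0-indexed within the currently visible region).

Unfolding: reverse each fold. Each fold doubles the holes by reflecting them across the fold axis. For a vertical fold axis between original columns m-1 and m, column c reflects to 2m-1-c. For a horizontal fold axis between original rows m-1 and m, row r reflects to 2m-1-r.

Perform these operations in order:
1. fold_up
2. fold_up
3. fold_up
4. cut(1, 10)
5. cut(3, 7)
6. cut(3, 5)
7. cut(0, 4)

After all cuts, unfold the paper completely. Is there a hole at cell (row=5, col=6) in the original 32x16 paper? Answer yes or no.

Answer: no

Derivation:
Op 1 fold_up: fold axis h@16; visible region now rows[0,16) x cols[0,16) = 16x16
Op 2 fold_up: fold axis h@8; visible region now rows[0,8) x cols[0,16) = 8x16
Op 3 fold_up: fold axis h@4; visible region now rows[0,4) x cols[0,16) = 4x16
Op 4 cut(1, 10): punch at orig (1,10); cuts so far [(1, 10)]; region rows[0,4) x cols[0,16) = 4x16
Op 5 cut(3, 7): punch at orig (3,7); cuts so far [(1, 10), (3, 7)]; region rows[0,4) x cols[0,16) = 4x16
Op 6 cut(3, 5): punch at orig (3,5); cuts so far [(1, 10), (3, 5), (3, 7)]; region rows[0,4) x cols[0,16) = 4x16
Op 7 cut(0, 4): punch at orig (0,4); cuts so far [(0, 4), (1, 10), (3, 5), (3, 7)]; region rows[0,4) x cols[0,16) = 4x16
Unfold 1 (reflect across h@4): 8 holes -> [(0, 4), (1, 10), (3, 5), (3, 7), (4, 5), (4, 7), (6, 10), (7, 4)]
Unfold 2 (reflect across h@8): 16 holes -> [(0, 4), (1, 10), (3, 5), (3, 7), (4, 5), (4, 7), (6, 10), (7, 4), (8, 4), (9, 10), (11, 5), (11, 7), (12, 5), (12, 7), (14, 10), (15, 4)]
Unfold 3 (reflect across h@16): 32 holes -> [(0, 4), (1, 10), (3, 5), (3, 7), (4, 5), (4, 7), (6, 10), (7, 4), (8, 4), (9, 10), (11, 5), (11, 7), (12, 5), (12, 7), (14, 10), (15, 4), (16, 4), (17, 10), (19, 5), (19, 7), (20, 5), (20, 7), (22, 10), (23, 4), (24, 4), (25, 10), (27, 5), (27, 7), (28, 5), (28, 7), (30, 10), (31, 4)]
Holes: [(0, 4), (1, 10), (3, 5), (3, 7), (4, 5), (4, 7), (6, 10), (7, 4), (8, 4), (9, 10), (11, 5), (11, 7), (12, 5), (12, 7), (14, 10), (15, 4), (16, 4), (17, 10), (19, 5), (19, 7), (20, 5), (20, 7), (22, 10), (23, 4), (24, 4), (25, 10), (27, 5), (27, 7), (28, 5), (28, 7), (30, 10), (31, 4)]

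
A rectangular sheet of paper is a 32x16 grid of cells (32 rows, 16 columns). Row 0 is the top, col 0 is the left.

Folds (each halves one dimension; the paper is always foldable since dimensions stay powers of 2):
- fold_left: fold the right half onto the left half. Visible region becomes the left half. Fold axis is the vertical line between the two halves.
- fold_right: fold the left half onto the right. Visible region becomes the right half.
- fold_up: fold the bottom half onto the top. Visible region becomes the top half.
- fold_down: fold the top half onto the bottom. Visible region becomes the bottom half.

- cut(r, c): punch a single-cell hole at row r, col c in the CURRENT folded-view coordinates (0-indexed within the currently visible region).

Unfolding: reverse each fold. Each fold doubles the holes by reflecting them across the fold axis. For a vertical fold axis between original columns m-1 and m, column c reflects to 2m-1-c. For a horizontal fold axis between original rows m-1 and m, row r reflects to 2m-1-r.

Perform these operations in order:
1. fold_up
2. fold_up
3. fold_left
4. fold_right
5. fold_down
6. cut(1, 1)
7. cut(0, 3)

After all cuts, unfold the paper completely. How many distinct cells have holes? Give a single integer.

Answer: 64

Derivation:
Op 1 fold_up: fold axis h@16; visible region now rows[0,16) x cols[0,16) = 16x16
Op 2 fold_up: fold axis h@8; visible region now rows[0,8) x cols[0,16) = 8x16
Op 3 fold_left: fold axis v@8; visible region now rows[0,8) x cols[0,8) = 8x8
Op 4 fold_right: fold axis v@4; visible region now rows[0,8) x cols[4,8) = 8x4
Op 5 fold_down: fold axis h@4; visible region now rows[4,8) x cols[4,8) = 4x4
Op 6 cut(1, 1): punch at orig (5,5); cuts so far [(5, 5)]; region rows[4,8) x cols[4,8) = 4x4
Op 7 cut(0, 3): punch at orig (4,7); cuts so far [(4, 7), (5, 5)]; region rows[4,8) x cols[4,8) = 4x4
Unfold 1 (reflect across h@4): 4 holes -> [(2, 5), (3, 7), (4, 7), (5, 5)]
Unfold 2 (reflect across v@4): 8 holes -> [(2, 2), (2, 5), (3, 0), (3, 7), (4, 0), (4, 7), (5, 2), (5, 5)]
Unfold 3 (reflect across v@8): 16 holes -> [(2, 2), (2, 5), (2, 10), (2, 13), (3, 0), (3, 7), (3, 8), (3, 15), (4, 0), (4, 7), (4, 8), (4, 15), (5, 2), (5, 5), (5, 10), (5, 13)]
Unfold 4 (reflect across h@8): 32 holes -> [(2, 2), (2, 5), (2, 10), (2, 13), (3, 0), (3, 7), (3, 8), (3, 15), (4, 0), (4, 7), (4, 8), (4, 15), (5, 2), (5, 5), (5, 10), (5, 13), (10, 2), (10, 5), (10, 10), (10, 13), (11, 0), (11, 7), (11, 8), (11, 15), (12, 0), (12, 7), (12, 8), (12, 15), (13, 2), (13, 5), (13, 10), (13, 13)]
Unfold 5 (reflect across h@16): 64 holes -> [(2, 2), (2, 5), (2, 10), (2, 13), (3, 0), (3, 7), (3, 8), (3, 15), (4, 0), (4, 7), (4, 8), (4, 15), (5, 2), (5, 5), (5, 10), (5, 13), (10, 2), (10, 5), (10, 10), (10, 13), (11, 0), (11, 7), (11, 8), (11, 15), (12, 0), (12, 7), (12, 8), (12, 15), (13, 2), (13, 5), (13, 10), (13, 13), (18, 2), (18, 5), (18, 10), (18, 13), (19, 0), (19, 7), (19, 8), (19, 15), (20, 0), (20, 7), (20, 8), (20, 15), (21, 2), (21, 5), (21, 10), (21, 13), (26, 2), (26, 5), (26, 10), (26, 13), (27, 0), (27, 7), (27, 8), (27, 15), (28, 0), (28, 7), (28, 8), (28, 15), (29, 2), (29, 5), (29, 10), (29, 13)]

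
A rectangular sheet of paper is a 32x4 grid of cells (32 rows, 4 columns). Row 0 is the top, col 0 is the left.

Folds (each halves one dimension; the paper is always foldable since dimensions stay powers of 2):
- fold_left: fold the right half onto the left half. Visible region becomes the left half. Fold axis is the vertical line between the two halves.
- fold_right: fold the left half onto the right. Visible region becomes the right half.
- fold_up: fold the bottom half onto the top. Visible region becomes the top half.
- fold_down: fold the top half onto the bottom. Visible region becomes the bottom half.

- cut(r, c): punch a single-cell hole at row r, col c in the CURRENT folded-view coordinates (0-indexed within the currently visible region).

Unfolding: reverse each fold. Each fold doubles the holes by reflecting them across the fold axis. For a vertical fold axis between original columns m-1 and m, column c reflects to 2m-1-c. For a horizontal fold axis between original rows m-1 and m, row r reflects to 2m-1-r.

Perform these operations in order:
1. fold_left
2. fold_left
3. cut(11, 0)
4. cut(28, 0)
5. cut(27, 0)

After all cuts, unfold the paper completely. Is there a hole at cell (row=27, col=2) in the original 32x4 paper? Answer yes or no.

Op 1 fold_left: fold axis v@2; visible region now rows[0,32) x cols[0,2) = 32x2
Op 2 fold_left: fold axis v@1; visible region now rows[0,32) x cols[0,1) = 32x1
Op 3 cut(11, 0): punch at orig (11,0); cuts so far [(11, 0)]; region rows[0,32) x cols[0,1) = 32x1
Op 4 cut(28, 0): punch at orig (28,0); cuts so far [(11, 0), (28, 0)]; region rows[0,32) x cols[0,1) = 32x1
Op 5 cut(27, 0): punch at orig (27,0); cuts so far [(11, 0), (27, 0), (28, 0)]; region rows[0,32) x cols[0,1) = 32x1
Unfold 1 (reflect across v@1): 6 holes -> [(11, 0), (11, 1), (27, 0), (27, 1), (28, 0), (28, 1)]
Unfold 2 (reflect across v@2): 12 holes -> [(11, 0), (11, 1), (11, 2), (11, 3), (27, 0), (27, 1), (27, 2), (27, 3), (28, 0), (28, 1), (28, 2), (28, 3)]
Holes: [(11, 0), (11, 1), (11, 2), (11, 3), (27, 0), (27, 1), (27, 2), (27, 3), (28, 0), (28, 1), (28, 2), (28, 3)]

Answer: yes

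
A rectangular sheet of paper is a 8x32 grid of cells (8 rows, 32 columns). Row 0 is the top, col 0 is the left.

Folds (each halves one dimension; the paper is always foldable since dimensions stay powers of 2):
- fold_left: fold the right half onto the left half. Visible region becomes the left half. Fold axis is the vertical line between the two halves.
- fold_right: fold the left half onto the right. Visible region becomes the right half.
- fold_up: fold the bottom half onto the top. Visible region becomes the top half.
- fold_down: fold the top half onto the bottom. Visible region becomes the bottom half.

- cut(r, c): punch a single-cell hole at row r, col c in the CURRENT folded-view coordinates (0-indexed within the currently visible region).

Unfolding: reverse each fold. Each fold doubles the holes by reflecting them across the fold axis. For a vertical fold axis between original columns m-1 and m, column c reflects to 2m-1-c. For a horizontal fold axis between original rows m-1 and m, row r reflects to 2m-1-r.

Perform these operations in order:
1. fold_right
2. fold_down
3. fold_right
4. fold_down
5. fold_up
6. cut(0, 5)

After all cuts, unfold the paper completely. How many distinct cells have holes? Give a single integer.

Op 1 fold_right: fold axis v@16; visible region now rows[0,8) x cols[16,32) = 8x16
Op 2 fold_down: fold axis h@4; visible region now rows[4,8) x cols[16,32) = 4x16
Op 3 fold_right: fold axis v@24; visible region now rows[4,8) x cols[24,32) = 4x8
Op 4 fold_down: fold axis h@6; visible region now rows[6,8) x cols[24,32) = 2x8
Op 5 fold_up: fold axis h@7; visible region now rows[6,7) x cols[24,32) = 1x8
Op 6 cut(0, 5): punch at orig (6,29); cuts so far [(6, 29)]; region rows[6,7) x cols[24,32) = 1x8
Unfold 1 (reflect across h@7): 2 holes -> [(6, 29), (7, 29)]
Unfold 2 (reflect across h@6): 4 holes -> [(4, 29), (5, 29), (6, 29), (7, 29)]
Unfold 3 (reflect across v@24): 8 holes -> [(4, 18), (4, 29), (5, 18), (5, 29), (6, 18), (6, 29), (7, 18), (7, 29)]
Unfold 4 (reflect across h@4): 16 holes -> [(0, 18), (0, 29), (1, 18), (1, 29), (2, 18), (2, 29), (3, 18), (3, 29), (4, 18), (4, 29), (5, 18), (5, 29), (6, 18), (6, 29), (7, 18), (7, 29)]
Unfold 5 (reflect across v@16): 32 holes -> [(0, 2), (0, 13), (0, 18), (0, 29), (1, 2), (1, 13), (1, 18), (1, 29), (2, 2), (2, 13), (2, 18), (2, 29), (3, 2), (3, 13), (3, 18), (3, 29), (4, 2), (4, 13), (4, 18), (4, 29), (5, 2), (5, 13), (5, 18), (5, 29), (6, 2), (6, 13), (6, 18), (6, 29), (7, 2), (7, 13), (7, 18), (7, 29)]

Answer: 32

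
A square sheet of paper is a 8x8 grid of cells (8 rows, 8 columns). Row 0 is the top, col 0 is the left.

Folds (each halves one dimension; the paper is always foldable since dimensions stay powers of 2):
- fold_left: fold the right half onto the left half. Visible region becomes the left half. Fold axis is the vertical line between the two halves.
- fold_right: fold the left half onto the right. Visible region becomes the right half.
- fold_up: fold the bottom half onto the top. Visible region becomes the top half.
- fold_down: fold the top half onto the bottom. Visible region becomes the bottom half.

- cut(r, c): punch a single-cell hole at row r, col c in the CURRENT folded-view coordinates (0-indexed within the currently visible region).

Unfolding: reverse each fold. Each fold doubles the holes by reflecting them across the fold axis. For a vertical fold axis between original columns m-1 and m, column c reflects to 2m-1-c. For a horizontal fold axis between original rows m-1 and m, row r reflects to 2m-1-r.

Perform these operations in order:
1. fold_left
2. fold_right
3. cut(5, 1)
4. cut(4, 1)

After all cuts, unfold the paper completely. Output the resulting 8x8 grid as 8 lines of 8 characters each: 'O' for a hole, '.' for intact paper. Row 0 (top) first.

Answer: ........
........
........
........
O..OO..O
O..OO..O
........
........

Derivation:
Op 1 fold_left: fold axis v@4; visible region now rows[0,8) x cols[0,4) = 8x4
Op 2 fold_right: fold axis v@2; visible region now rows[0,8) x cols[2,4) = 8x2
Op 3 cut(5, 1): punch at orig (5,3); cuts so far [(5, 3)]; region rows[0,8) x cols[2,4) = 8x2
Op 4 cut(4, 1): punch at orig (4,3); cuts so far [(4, 3), (5, 3)]; region rows[0,8) x cols[2,4) = 8x2
Unfold 1 (reflect across v@2): 4 holes -> [(4, 0), (4, 3), (5, 0), (5, 3)]
Unfold 2 (reflect across v@4): 8 holes -> [(4, 0), (4, 3), (4, 4), (4, 7), (5, 0), (5, 3), (5, 4), (5, 7)]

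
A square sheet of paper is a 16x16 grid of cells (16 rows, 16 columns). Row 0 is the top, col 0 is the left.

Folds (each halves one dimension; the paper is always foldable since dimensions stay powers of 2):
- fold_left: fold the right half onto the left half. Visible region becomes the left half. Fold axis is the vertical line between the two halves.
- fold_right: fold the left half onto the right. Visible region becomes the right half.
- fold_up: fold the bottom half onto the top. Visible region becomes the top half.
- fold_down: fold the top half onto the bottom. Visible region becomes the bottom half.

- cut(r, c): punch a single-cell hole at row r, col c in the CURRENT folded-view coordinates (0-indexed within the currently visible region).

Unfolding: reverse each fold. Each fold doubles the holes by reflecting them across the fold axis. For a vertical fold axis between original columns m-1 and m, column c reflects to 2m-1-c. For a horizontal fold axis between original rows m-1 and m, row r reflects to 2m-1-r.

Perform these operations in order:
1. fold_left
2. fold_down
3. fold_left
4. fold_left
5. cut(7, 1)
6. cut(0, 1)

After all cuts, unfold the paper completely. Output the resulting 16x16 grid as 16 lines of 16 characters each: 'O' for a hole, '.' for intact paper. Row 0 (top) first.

Answer: .OO..OO..OO..OO.
................
................
................
................
................
................
.OO..OO..OO..OO.
.OO..OO..OO..OO.
................
................
................
................
................
................
.OO..OO..OO..OO.

Derivation:
Op 1 fold_left: fold axis v@8; visible region now rows[0,16) x cols[0,8) = 16x8
Op 2 fold_down: fold axis h@8; visible region now rows[8,16) x cols[0,8) = 8x8
Op 3 fold_left: fold axis v@4; visible region now rows[8,16) x cols[0,4) = 8x4
Op 4 fold_left: fold axis v@2; visible region now rows[8,16) x cols[0,2) = 8x2
Op 5 cut(7, 1): punch at orig (15,1); cuts so far [(15, 1)]; region rows[8,16) x cols[0,2) = 8x2
Op 6 cut(0, 1): punch at orig (8,1); cuts so far [(8, 1), (15, 1)]; region rows[8,16) x cols[0,2) = 8x2
Unfold 1 (reflect across v@2): 4 holes -> [(8, 1), (8, 2), (15, 1), (15, 2)]
Unfold 2 (reflect across v@4): 8 holes -> [(8, 1), (8, 2), (8, 5), (8, 6), (15, 1), (15, 2), (15, 5), (15, 6)]
Unfold 3 (reflect across h@8): 16 holes -> [(0, 1), (0, 2), (0, 5), (0, 6), (7, 1), (7, 2), (7, 5), (7, 6), (8, 1), (8, 2), (8, 5), (8, 6), (15, 1), (15, 2), (15, 5), (15, 6)]
Unfold 4 (reflect across v@8): 32 holes -> [(0, 1), (0, 2), (0, 5), (0, 6), (0, 9), (0, 10), (0, 13), (0, 14), (7, 1), (7, 2), (7, 5), (7, 6), (7, 9), (7, 10), (7, 13), (7, 14), (8, 1), (8, 2), (8, 5), (8, 6), (8, 9), (8, 10), (8, 13), (8, 14), (15, 1), (15, 2), (15, 5), (15, 6), (15, 9), (15, 10), (15, 13), (15, 14)]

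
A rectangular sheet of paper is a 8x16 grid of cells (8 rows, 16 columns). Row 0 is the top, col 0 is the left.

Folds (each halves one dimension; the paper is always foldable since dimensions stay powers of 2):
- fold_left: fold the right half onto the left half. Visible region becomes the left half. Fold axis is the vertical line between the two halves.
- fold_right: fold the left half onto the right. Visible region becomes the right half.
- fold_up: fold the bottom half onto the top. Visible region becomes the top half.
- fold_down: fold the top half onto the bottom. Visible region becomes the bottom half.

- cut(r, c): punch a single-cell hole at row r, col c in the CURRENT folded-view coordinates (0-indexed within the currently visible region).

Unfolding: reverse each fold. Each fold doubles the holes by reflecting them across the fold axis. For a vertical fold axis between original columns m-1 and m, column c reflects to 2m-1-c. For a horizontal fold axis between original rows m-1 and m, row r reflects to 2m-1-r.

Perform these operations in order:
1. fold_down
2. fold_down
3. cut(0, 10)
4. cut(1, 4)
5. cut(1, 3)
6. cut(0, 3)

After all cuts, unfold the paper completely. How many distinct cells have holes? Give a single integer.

Answer: 16

Derivation:
Op 1 fold_down: fold axis h@4; visible region now rows[4,8) x cols[0,16) = 4x16
Op 2 fold_down: fold axis h@6; visible region now rows[6,8) x cols[0,16) = 2x16
Op 3 cut(0, 10): punch at orig (6,10); cuts so far [(6, 10)]; region rows[6,8) x cols[0,16) = 2x16
Op 4 cut(1, 4): punch at orig (7,4); cuts so far [(6, 10), (7, 4)]; region rows[6,8) x cols[0,16) = 2x16
Op 5 cut(1, 3): punch at orig (7,3); cuts so far [(6, 10), (7, 3), (7, 4)]; region rows[6,8) x cols[0,16) = 2x16
Op 6 cut(0, 3): punch at orig (6,3); cuts so far [(6, 3), (6, 10), (7, 3), (7, 4)]; region rows[6,8) x cols[0,16) = 2x16
Unfold 1 (reflect across h@6): 8 holes -> [(4, 3), (4, 4), (5, 3), (5, 10), (6, 3), (6, 10), (7, 3), (7, 4)]
Unfold 2 (reflect across h@4): 16 holes -> [(0, 3), (0, 4), (1, 3), (1, 10), (2, 3), (2, 10), (3, 3), (3, 4), (4, 3), (4, 4), (5, 3), (5, 10), (6, 3), (6, 10), (7, 3), (7, 4)]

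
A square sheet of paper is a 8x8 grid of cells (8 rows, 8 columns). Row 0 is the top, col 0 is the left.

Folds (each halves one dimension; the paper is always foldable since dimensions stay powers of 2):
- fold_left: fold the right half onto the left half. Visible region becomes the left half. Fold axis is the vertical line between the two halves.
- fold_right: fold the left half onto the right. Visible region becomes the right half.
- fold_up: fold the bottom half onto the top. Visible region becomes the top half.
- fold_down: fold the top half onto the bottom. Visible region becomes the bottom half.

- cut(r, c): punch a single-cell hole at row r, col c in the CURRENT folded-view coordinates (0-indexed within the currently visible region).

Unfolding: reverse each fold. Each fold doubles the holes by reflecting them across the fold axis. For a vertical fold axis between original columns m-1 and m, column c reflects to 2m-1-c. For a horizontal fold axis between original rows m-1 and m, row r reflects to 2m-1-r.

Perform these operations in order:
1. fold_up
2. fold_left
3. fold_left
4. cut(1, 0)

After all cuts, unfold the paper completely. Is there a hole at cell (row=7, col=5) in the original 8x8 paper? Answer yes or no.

Op 1 fold_up: fold axis h@4; visible region now rows[0,4) x cols[0,8) = 4x8
Op 2 fold_left: fold axis v@4; visible region now rows[0,4) x cols[0,4) = 4x4
Op 3 fold_left: fold axis v@2; visible region now rows[0,4) x cols[0,2) = 4x2
Op 4 cut(1, 0): punch at orig (1,0); cuts so far [(1, 0)]; region rows[0,4) x cols[0,2) = 4x2
Unfold 1 (reflect across v@2): 2 holes -> [(1, 0), (1, 3)]
Unfold 2 (reflect across v@4): 4 holes -> [(1, 0), (1, 3), (1, 4), (1, 7)]
Unfold 3 (reflect across h@4): 8 holes -> [(1, 0), (1, 3), (1, 4), (1, 7), (6, 0), (6, 3), (6, 4), (6, 7)]
Holes: [(1, 0), (1, 3), (1, 4), (1, 7), (6, 0), (6, 3), (6, 4), (6, 7)]

Answer: no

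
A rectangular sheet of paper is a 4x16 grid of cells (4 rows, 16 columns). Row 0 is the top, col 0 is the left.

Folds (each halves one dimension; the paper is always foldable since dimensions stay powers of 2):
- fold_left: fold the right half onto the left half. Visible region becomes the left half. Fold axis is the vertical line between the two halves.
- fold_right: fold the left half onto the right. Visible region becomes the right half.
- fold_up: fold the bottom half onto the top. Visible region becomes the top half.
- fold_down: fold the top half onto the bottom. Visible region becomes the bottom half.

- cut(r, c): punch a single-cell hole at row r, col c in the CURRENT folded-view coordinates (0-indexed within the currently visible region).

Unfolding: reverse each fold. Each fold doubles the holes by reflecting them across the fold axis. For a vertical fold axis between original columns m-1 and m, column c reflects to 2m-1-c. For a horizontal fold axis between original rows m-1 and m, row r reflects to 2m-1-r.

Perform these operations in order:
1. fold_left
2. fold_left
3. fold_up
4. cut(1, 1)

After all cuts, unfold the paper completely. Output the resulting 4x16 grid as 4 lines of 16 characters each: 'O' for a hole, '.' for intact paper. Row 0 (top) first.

Answer: ................
.O....O..O....O.
.O....O..O....O.
................

Derivation:
Op 1 fold_left: fold axis v@8; visible region now rows[0,4) x cols[0,8) = 4x8
Op 2 fold_left: fold axis v@4; visible region now rows[0,4) x cols[0,4) = 4x4
Op 3 fold_up: fold axis h@2; visible region now rows[0,2) x cols[0,4) = 2x4
Op 4 cut(1, 1): punch at orig (1,1); cuts so far [(1, 1)]; region rows[0,2) x cols[0,4) = 2x4
Unfold 1 (reflect across h@2): 2 holes -> [(1, 1), (2, 1)]
Unfold 2 (reflect across v@4): 4 holes -> [(1, 1), (1, 6), (2, 1), (2, 6)]
Unfold 3 (reflect across v@8): 8 holes -> [(1, 1), (1, 6), (1, 9), (1, 14), (2, 1), (2, 6), (2, 9), (2, 14)]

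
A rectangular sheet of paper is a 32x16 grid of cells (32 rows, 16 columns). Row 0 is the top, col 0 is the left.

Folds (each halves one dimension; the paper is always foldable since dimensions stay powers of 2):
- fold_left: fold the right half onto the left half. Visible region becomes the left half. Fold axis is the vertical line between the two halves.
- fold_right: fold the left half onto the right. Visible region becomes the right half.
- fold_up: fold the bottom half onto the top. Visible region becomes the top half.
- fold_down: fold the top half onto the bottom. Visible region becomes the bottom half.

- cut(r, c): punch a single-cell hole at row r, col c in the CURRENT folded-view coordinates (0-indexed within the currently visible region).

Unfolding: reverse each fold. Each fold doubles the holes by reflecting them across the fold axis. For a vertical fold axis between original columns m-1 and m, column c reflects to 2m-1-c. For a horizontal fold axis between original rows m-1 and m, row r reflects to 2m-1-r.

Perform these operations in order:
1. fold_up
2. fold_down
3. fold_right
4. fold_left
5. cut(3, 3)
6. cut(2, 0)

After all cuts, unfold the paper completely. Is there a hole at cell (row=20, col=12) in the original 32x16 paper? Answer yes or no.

Op 1 fold_up: fold axis h@16; visible region now rows[0,16) x cols[0,16) = 16x16
Op 2 fold_down: fold axis h@8; visible region now rows[8,16) x cols[0,16) = 8x16
Op 3 fold_right: fold axis v@8; visible region now rows[8,16) x cols[8,16) = 8x8
Op 4 fold_left: fold axis v@12; visible region now rows[8,16) x cols[8,12) = 8x4
Op 5 cut(3, 3): punch at orig (11,11); cuts so far [(11, 11)]; region rows[8,16) x cols[8,12) = 8x4
Op 6 cut(2, 0): punch at orig (10,8); cuts so far [(10, 8), (11, 11)]; region rows[8,16) x cols[8,12) = 8x4
Unfold 1 (reflect across v@12): 4 holes -> [(10, 8), (10, 15), (11, 11), (11, 12)]
Unfold 2 (reflect across v@8): 8 holes -> [(10, 0), (10, 7), (10, 8), (10, 15), (11, 3), (11, 4), (11, 11), (11, 12)]
Unfold 3 (reflect across h@8): 16 holes -> [(4, 3), (4, 4), (4, 11), (4, 12), (5, 0), (5, 7), (5, 8), (5, 15), (10, 0), (10, 7), (10, 8), (10, 15), (11, 3), (11, 4), (11, 11), (11, 12)]
Unfold 4 (reflect across h@16): 32 holes -> [(4, 3), (4, 4), (4, 11), (4, 12), (5, 0), (5, 7), (5, 8), (5, 15), (10, 0), (10, 7), (10, 8), (10, 15), (11, 3), (11, 4), (11, 11), (11, 12), (20, 3), (20, 4), (20, 11), (20, 12), (21, 0), (21, 7), (21, 8), (21, 15), (26, 0), (26, 7), (26, 8), (26, 15), (27, 3), (27, 4), (27, 11), (27, 12)]
Holes: [(4, 3), (4, 4), (4, 11), (4, 12), (5, 0), (5, 7), (5, 8), (5, 15), (10, 0), (10, 7), (10, 8), (10, 15), (11, 3), (11, 4), (11, 11), (11, 12), (20, 3), (20, 4), (20, 11), (20, 12), (21, 0), (21, 7), (21, 8), (21, 15), (26, 0), (26, 7), (26, 8), (26, 15), (27, 3), (27, 4), (27, 11), (27, 12)]

Answer: yes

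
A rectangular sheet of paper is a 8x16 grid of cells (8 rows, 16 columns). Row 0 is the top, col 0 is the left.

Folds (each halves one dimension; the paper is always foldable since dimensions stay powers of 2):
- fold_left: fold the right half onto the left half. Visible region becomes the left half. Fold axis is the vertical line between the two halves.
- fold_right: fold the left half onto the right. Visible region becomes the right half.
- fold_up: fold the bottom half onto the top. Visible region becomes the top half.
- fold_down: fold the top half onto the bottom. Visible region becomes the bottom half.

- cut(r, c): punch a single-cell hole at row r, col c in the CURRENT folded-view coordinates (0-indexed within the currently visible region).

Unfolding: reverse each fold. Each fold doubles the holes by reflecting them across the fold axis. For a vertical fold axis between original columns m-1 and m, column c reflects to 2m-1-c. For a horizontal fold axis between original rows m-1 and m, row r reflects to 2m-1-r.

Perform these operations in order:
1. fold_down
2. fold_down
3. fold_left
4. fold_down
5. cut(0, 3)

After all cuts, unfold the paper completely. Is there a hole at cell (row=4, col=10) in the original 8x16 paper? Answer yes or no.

Op 1 fold_down: fold axis h@4; visible region now rows[4,8) x cols[0,16) = 4x16
Op 2 fold_down: fold axis h@6; visible region now rows[6,8) x cols[0,16) = 2x16
Op 3 fold_left: fold axis v@8; visible region now rows[6,8) x cols[0,8) = 2x8
Op 4 fold_down: fold axis h@7; visible region now rows[7,8) x cols[0,8) = 1x8
Op 5 cut(0, 3): punch at orig (7,3); cuts so far [(7, 3)]; region rows[7,8) x cols[0,8) = 1x8
Unfold 1 (reflect across h@7): 2 holes -> [(6, 3), (7, 3)]
Unfold 2 (reflect across v@8): 4 holes -> [(6, 3), (6, 12), (7, 3), (7, 12)]
Unfold 3 (reflect across h@6): 8 holes -> [(4, 3), (4, 12), (5, 3), (5, 12), (6, 3), (6, 12), (7, 3), (7, 12)]
Unfold 4 (reflect across h@4): 16 holes -> [(0, 3), (0, 12), (1, 3), (1, 12), (2, 3), (2, 12), (3, 3), (3, 12), (4, 3), (4, 12), (5, 3), (5, 12), (6, 3), (6, 12), (7, 3), (7, 12)]
Holes: [(0, 3), (0, 12), (1, 3), (1, 12), (2, 3), (2, 12), (3, 3), (3, 12), (4, 3), (4, 12), (5, 3), (5, 12), (6, 3), (6, 12), (7, 3), (7, 12)]

Answer: no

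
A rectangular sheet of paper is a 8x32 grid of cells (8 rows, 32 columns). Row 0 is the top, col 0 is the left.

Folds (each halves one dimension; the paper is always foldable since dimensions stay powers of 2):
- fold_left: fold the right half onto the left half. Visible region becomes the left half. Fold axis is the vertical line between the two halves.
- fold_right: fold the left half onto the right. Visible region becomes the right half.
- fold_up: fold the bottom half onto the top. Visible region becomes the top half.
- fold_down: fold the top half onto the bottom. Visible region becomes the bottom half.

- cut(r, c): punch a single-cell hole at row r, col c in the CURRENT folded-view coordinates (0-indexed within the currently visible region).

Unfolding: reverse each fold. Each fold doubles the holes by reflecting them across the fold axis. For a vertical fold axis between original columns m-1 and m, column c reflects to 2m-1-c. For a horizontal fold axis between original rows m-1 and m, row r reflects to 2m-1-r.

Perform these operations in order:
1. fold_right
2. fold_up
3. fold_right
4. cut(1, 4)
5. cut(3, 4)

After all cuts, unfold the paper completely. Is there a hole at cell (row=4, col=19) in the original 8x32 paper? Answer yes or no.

Answer: yes

Derivation:
Op 1 fold_right: fold axis v@16; visible region now rows[0,8) x cols[16,32) = 8x16
Op 2 fold_up: fold axis h@4; visible region now rows[0,4) x cols[16,32) = 4x16
Op 3 fold_right: fold axis v@24; visible region now rows[0,4) x cols[24,32) = 4x8
Op 4 cut(1, 4): punch at orig (1,28); cuts so far [(1, 28)]; region rows[0,4) x cols[24,32) = 4x8
Op 5 cut(3, 4): punch at orig (3,28); cuts so far [(1, 28), (3, 28)]; region rows[0,4) x cols[24,32) = 4x8
Unfold 1 (reflect across v@24): 4 holes -> [(1, 19), (1, 28), (3, 19), (3, 28)]
Unfold 2 (reflect across h@4): 8 holes -> [(1, 19), (1, 28), (3, 19), (3, 28), (4, 19), (4, 28), (6, 19), (6, 28)]
Unfold 3 (reflect across v@16): 16 holes -> [(1, 3), (1, 12), (1, 19), (1, 28), (3, 3), (3, 12), (3, 19), (3, 28), (4, 3), (4, 12), (4, 19), (4, 28), (6, 3), (6, 12), (6, 19), (6, 28)]
Holes: [(1, 3), (1, 12), (1, 19), (1, 28), (3, 3), (3, 12), (3, 19), (3, 28), (4, 3), (4, 12), (4, 19), (4, 28), (6, 3), (6, 12), (6, 19), (6, 28)]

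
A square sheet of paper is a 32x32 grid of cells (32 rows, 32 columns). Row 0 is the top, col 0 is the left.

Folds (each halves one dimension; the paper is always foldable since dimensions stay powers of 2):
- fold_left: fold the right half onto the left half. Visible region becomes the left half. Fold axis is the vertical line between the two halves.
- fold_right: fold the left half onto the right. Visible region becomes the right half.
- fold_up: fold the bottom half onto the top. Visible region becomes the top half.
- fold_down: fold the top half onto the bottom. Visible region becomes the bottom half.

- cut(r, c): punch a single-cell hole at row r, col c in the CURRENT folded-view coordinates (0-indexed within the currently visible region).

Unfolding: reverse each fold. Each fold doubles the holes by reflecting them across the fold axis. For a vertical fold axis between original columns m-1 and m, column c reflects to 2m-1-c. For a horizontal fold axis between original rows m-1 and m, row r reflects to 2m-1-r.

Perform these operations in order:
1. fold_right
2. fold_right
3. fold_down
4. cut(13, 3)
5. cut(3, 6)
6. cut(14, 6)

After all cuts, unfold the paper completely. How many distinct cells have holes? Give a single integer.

Answer: 24

Derivation:
Op 1 fold_right: fold axis v@16; visible region now rows[0,32) x cols[16,32) = 32x16
Op 2 fold_right: fold axis v@24; visible region now rows[0,32) x cols[24,32) = 32x8
Op 3 fold_down: fold axis h@16; visible region now rows[16,32) x cols[24,32) = 16x8
Op 4 cut(13, 3): punch at orig (29,27); cuts so far [(29, 27)]; region rows[16,32) x cols[24,32) = 16x8
Op 5 cut(3, 6): punch at orig (19,30); cuts so far [(19, 30), (29, 27)]; region rows[16,32) x cols[24,32) = 16x8
Op 6 cut(14, 6): punch at orig (30,30); cuts so far [(19, 30), (29, 27), (30, 30)]; region rows[16,32) x cols[24,32) = 16x8
Unfold 1 (reflect across h@16): 6 holes -> [(1, 30), (2, 27), (12, 30), (19, 30), (29, 27), (30, 30)]
Unfold 2 (reflect across v@24): 12 holes -> [(1, 17), (1, 30), (2, 20), (2, 27), (12, 17), (12, 30), (19, 17), (19, 30), (29, 20), (29, 27), (30, 17), (30, 30)]
Unfold 3 (reflect across v@16): 24 holes -> [(1, 1), (1, 14), (1, 17), (1, 30), (2, 4), (2, 11), (2, 20), (2, 27), (12, 1), (12, 14), (12, 17), (12, 30), (19, 1), (19, 14), (19, 17), (19, 30), (29, 4), (29, 11), (29, 20), (29, 27), (30, 1), (30, 14), (30, 17), (30, 30)]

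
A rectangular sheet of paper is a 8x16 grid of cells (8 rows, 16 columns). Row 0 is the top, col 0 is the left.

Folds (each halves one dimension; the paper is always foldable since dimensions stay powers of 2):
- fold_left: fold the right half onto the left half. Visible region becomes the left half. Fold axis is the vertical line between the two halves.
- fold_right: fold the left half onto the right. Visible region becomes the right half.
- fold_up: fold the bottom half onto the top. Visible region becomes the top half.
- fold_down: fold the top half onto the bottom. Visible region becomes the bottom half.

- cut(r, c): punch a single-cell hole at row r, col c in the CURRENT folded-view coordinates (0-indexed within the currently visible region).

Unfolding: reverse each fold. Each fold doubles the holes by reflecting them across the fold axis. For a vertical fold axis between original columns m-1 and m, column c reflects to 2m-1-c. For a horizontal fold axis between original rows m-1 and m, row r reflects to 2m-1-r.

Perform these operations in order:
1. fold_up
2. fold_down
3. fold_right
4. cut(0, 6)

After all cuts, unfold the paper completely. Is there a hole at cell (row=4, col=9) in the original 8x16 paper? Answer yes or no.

Op 1 fold_up: fold axis h@4; visible region now rows[0,4) x cols[0,16) = 4x16
Op 2 fold_down: fold axis h@2; visible region now rows[2,4) x cols[0,16) = 2x16
Op 3 fold_right: fold axis v@8; visible region now rows[2,4) x cols[8,16) = 2x8
Op 4 cut(0, 6): punch at orig (2,14); cuts so far [(2, 14)]; region rows[2,4) x cols[8,16) = 2x8
Unfold 1 (reflect across v@8): 2 holes -> [(2, 1), (2, 14)]
Unfold 2 (reflect across h@2): 4 holes -> [(1, 1), (1, 14), (2, 1), (2, 14)]
Unfold 3 (reflect across h@4): 8 holes -> [(1, 1), (1, 14), (2, 1), (2, 14), (5, 1), (5, 14), (6, 1), (6, 14)]
Holes: [(1, 1), (1, 14), (2, 1), (2, 14), (5, 1), (5, 14), (6, 1), (6, 14)]

Answer: no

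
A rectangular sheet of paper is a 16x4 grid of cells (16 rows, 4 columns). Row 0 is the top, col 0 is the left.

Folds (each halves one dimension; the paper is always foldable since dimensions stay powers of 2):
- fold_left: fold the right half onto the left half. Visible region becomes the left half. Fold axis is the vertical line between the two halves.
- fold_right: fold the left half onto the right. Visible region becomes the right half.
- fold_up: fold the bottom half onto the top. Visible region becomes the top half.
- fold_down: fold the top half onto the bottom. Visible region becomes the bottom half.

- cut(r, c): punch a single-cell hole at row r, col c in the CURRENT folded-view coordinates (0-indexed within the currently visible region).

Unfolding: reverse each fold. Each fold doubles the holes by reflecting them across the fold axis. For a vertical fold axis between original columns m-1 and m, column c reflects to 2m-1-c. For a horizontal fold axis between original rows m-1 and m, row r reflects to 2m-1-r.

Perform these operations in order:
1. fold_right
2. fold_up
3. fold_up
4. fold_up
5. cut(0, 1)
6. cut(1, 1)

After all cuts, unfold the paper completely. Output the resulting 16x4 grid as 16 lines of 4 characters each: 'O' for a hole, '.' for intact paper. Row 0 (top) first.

Op 1 fold_right: fold axis v@2; visible region now rows[0,16) x cols[2,4) = 16x2
Op 2 fold_up: fold axis h@8; visible region now rows[0,8) x cols[2,4) = 8x2
Op 3 fold_up: fold axis h@4; visible region now rows[0,4) x cols[2,4) = 4x2
Op 4 fold_up: fold axis h@2; visible region now rows[0,2) x cols[2,4) = 2x2
Op 5 cut(0, 1): punch at orig (0,3); cuts so far [(0, 3)]; region rows[0,2) x cols[2,4) = 2x2
Op 6 cut(1, 1): punch at orig (1,3); cuts so far [(0, 3), (1, 3)]; region rows[0,2) x cols[2,4) = 2x2
Unfold 1 (reflect across h@2): 4 holes -> [(0, 3), (1, 3), (2, 3), (3, 3)]
Unfold 2 (reflect across h@4): 8 holes -> [(0, 3), (1, 3), (2, 3), (3, 3), (4, 3), (5, 3), (6, 3), (7, 3)]
Unfold 3 (reflect across h@8): 16 holes -> [(0, 3), (1, 3), (2, 3), (3, 3), (4, 3), (5, 3), (6, 3), (7, 3), (8, 3), (9, 3), (10, 3), (11, 3), (12, 3), (13, 3), (14, 3), (15, 3)]
Unfold 4 (reflect across v@2): 32 holes -> [(0, 0), (0, 3), (1, 0), (1, 3), (2, 0), (2, 3), (3, 0), (3, 3), (4, 0), (4, 3), (5, 0), (5, 3), (6, 0), (6, 3), (7, 0), (7, 3), (8, 0), (8, 3), (9, 0), (9, 3), (10, 0), (10, 3), (11, 0), (11, 3), (12, 0), (12, 3), (13, 0), (13, 3), (14, 0), (14, 3), (15, 0), (15, 3)]

Answer: O..O
O..O
O..O
O..O
O..O
O..O
O..O
O..O
O..O
O..O
O..O
O..O
O..O
O..O
O..O
O..O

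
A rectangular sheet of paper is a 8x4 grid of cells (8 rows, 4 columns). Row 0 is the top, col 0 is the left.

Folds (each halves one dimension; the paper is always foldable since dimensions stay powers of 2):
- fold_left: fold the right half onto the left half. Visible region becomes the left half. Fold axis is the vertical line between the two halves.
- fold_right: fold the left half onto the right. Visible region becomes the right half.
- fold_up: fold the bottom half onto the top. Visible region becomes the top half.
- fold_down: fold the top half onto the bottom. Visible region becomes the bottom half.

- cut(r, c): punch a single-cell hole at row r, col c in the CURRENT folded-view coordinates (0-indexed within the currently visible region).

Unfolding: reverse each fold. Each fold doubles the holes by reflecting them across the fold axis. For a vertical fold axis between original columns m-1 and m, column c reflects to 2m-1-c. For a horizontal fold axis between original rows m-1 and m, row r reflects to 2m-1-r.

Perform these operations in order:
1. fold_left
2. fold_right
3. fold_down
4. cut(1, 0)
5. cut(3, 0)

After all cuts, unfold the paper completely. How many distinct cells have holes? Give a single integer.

Op 1 fold_left: fold axis v@2; visible region now rows[0,8) x cols[0,2) = 8x2
Op 2 fold_right: fold axis v@1; visible region now rows[0,8) x cols[1,2) = 8x1
Op 3 fold_down: fold axis h@4; visible region now rows[4,8) x cols[1,2) = 4x1
Op 4 cut(1, 0): punch at orig (5,1); cuts so far [(5, 1)]; region rows[4,8) x cols[1,2) = 4x1
Op 5 cut(3, 0): punch at orig (7,1); cuts so far [(5, 1), (7, 1)]; region rows[4,8) x cols[1,2) = 4x1
Unfold 1 (reflect across h@4): 4 holes -> [(0, 1), (2, 1), (5, 1), (7, 1)]
Unfold 2 (reflect across v@1): 8 holes -> [(0, 0), (0, 1), (2, 0), (2, 1), (5, 0), (5, 1), (7, 0), (7, 1)]
Unfold 3 (reflect across v@2): 16 holes -> [(0, 0), (0, 1), (0, 2), (0, 3), (2, 0), (2, 1), (2, 2), (2, 3), (5, 0), (5, 1), (5, 2), (5, 3), (7, 0), (7, 1), (7, 2), (7, 3)]

Answer: 16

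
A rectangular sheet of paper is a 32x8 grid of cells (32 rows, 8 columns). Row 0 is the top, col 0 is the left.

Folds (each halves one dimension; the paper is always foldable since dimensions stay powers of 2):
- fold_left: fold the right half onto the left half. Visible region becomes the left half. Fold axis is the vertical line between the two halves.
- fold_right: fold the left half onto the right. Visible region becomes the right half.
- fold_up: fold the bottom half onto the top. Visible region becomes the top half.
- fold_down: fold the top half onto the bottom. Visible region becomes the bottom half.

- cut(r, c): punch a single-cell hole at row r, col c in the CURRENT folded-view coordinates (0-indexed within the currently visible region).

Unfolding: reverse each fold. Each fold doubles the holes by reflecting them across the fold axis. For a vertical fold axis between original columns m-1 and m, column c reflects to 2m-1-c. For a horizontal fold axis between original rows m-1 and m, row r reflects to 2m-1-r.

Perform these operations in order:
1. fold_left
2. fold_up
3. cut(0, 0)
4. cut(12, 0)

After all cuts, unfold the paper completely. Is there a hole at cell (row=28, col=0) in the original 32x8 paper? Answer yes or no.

Op 1 fold_left: fold axis v@4; visible region now rows[0,32) x cols[0,4) = 32x4
Op 2 fold_up: fold axis h@16; visible region now rows[0,16) x cols[0,4) = 16x4
Op 3 cut(0, 0): punch at orig (0,0); cuts so far [(0, 0)]; region rows[0,16) x cols[0,4) = 16x4
Op 4 cut(12, 0): punch at orig (12,0); cuts so far [(0, 0), (12, 0)]; region rows[0,16) x cols[0,4) = 16x4
Unfold 1 (reflect across h@16): 4 holes -> [(0, 0), (12, 0), (19, 0), (31, 0)]
Unfold 2 (reflect across v@4): 8 holes -> [(0, 0), (0, 7), (12, 0), (12, 7), (19, 0), (19, 7), (31, 0), (31, 7)]
Holes: [(0, 0), (0, 7), (12, 0), (12, 7), (19, 0), (19, 7), (31, 0), (31, 7)]

Answer: no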